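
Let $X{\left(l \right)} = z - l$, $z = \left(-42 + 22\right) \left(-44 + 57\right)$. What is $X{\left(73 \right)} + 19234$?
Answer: $18901$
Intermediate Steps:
$z = -260$ ($z = \left(-20\right) 13 = -260$)
$X{\left(l \right)} = -260 - l$
$X{\left(73 \right)} + 19234 = \left(-260 - 73\right) + 19234 = -333 + 19234 = 18901$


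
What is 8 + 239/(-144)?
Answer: 913/144 ≈ 6.3403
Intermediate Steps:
8 + 239/(-144) = 8 + 239*(-1/144) = 8 - 239/144 = 913/144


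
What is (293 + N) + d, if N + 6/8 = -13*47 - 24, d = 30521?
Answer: 120713/4 ≈ 30178.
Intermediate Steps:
N = -2543/4 (N = -¾ + (-13*47 - 24) = -¾ + (-611 - 24) = -¾ - 635 = -2543/4 ≈ -635.75)
(293 + N) + d = (293 - 2543/4) + 30521 = -1371/4 + 30521 = 120713/4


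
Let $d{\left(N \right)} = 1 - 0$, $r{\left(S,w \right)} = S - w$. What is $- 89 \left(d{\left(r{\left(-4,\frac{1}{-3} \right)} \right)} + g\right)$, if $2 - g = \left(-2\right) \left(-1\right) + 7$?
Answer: $534$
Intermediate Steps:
$g = -7$ ($g = 2 - \left(\left(-2\right) \left(-1\right) + 7\right) = 2 - \left(2 + 7\right) = 2 - 9 = -7$)
$d{\left(N \right)} = 1$ ($d{\left(N \right)} = 1 + 0 = 1$)
$- 89 \left(d{\left(r{\left(-4,\frac{1}{-3} \right)} \right)} + g\right) = - 89 \left(1 - 7\right) = \left(-89\right) \left(-6\right) = 534$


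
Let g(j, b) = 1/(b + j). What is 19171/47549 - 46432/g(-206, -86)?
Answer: 644676208227/47549 ≈ 1.3558e+7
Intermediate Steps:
19171/47549 - 46432/g(-206, -86) = 19171/47549 - 46432/(1/(-86 - 206)) = 19171*(1/47549) - 46432/(1/(-292)) = 19171/47549 - 46432/(-1/292) = 19171/47549 - 46432*(-292) = 19171/47549 + 13558144 = 644676208227/47549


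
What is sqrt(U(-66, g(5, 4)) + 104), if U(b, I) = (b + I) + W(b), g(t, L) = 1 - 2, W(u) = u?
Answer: I*sqrt(29) ≈ 5.3852*I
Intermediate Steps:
g(t, L) = -1
U(b, I) = I + 2*b (U(b, I) = (b + I) + b = (I + b) + b = I + 2*b)
sqrt(U(-66, g(5, 4)) + 104) = sqrt((-1 + 2*(-66)) + 104) = sqrt((-1 - 132) + 104) = sqrt(-133 + 104) = sqrt(-29) = I*sqrt(29)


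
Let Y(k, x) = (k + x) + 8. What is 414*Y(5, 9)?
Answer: 9108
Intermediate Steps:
Y(k, x) = 8 + k + x
414*Y(5, 9) = 414*(8 + 5 + 9) = 414*22 = 9108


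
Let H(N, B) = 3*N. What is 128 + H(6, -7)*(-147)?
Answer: -2518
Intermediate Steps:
128 + H(6, -7)*(-147) = 128 + (3*6)*(-147) = 128 + 18*(-147) = 128 - 2646 = -2518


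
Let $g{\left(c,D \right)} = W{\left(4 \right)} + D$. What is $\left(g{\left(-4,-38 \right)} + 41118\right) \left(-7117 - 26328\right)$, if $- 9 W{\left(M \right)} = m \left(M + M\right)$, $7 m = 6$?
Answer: $- \frac{28851797480}{21} \approx -1.3739 \cdot 10^{9}$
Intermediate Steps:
$m = \frac{6}{7}$ ($m = \frac{1}{7} \cdot 6 = \frac{6}{7} \approx 0.85714$)
$W{\left(M \right)} = - \frac{4 M}{21}$ ($W{\left(M \right)} = - \frac{\frac{6}{7} \left(M + M\right)}{9} = - \frac{\frac{6}{7} \cdot 2 M}{9} = - \frac{\frac{12}{7} M}{9} = - \frac{4 M}{21}$)
$g{\left(c,D \right)} = - \frac{16}{21} + D$ ($g{\left(c,D \right)} = \left(- \frac{4}{21}\right) 4 + D = - \frac{16}{21} + D$)
$\left(g{\left(-4,-38 \right)} + 41118\right) \left(-7117 - 26328\right) = \left(\left(- \frac{16}{21} - 38\right) + 41118\right) \left(-7117 - 26328\right) = \left(- \frac{814}{21} + 41118\right) \left(-33445\right) = \frac{862664}{21} \left(-33445\right) = - \frac{28851797480}{21}$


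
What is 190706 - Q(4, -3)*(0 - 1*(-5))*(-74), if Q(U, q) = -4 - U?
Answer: 187746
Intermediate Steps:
190706 - Q(4, -3)*(0 - 1*(-5))*(-74) = 190706 - (-4 - 1*4)*(0 - 1*(-5))*(-74) = 190706 - (-4 - 4)*(0 + 5)*(-74) = 190706 - (-8*5)*(-74) = 190706 - (-40)*(-74) = 190706 - 1*2960 = 190706 - 2960 = 187746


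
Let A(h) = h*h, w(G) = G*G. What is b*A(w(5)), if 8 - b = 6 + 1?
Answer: 625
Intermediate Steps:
w(G) = G²
b = 1 (b = 8 - (6 + 1) = 8 - 1*7 = 8 - 7 = 1)
A(h) = h²
b*A(w(5)) = 1*(5²)² = 1*25² = 1*625 = 625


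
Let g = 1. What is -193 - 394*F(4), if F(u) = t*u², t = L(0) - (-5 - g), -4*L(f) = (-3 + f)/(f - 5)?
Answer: -185357/5 ≈ -37071.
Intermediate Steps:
L(f) = -(-3 + f)/(4*(-5 + f)) (L(f) = -(-3 + f)/(4*(f - 5)) = -(-3 + f)/(4*(-5 + f)))
t = 117/20 (t = (3 - 1*0)/(4*(-5 + 0)) - (-5 - 1*1) = (¼)*(3 + 0)/(-5) - (-5 - 1) = (¼)*(-⅕)*3 - 1*(-6) = -3/20 + 6 = 117/20 ≈ 5.8500)
F(u) = 117*u²/20
-193 - 394*F(4) = -193 - 23049*4²/10 = -193 - 23049*16/10 = -193 - 394*468/5 = -193 - 184392/5 = -185357/5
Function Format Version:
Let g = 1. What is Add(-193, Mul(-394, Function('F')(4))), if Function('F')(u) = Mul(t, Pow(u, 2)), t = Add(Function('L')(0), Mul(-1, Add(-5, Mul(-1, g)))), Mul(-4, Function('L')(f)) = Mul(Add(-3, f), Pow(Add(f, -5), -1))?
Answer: Rational(-185357, 5) ≈ -37071.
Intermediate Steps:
Function('L')(f) = Mul(Rational(-1, 4), Pow(Add(-5, f), -1), Add(-3, f)) (Function('L')(f) = Mul(Rational(-1, 4), Mul(Add(-3, f), Pow(Add(f, -5), -1))) = Mul(Rational(-1, 4), Mul(Add(-3, f), Pow(Add(-5, f), -1))) = Mul(Rational(-1, 4), Mul(Pow(Add(-5, f), -1), Add(-3, f))) = Mul(Rational(-1, 4), Pow(Add(-5, f), -1), Add(-3, f)))
t = Rational(117, 20) (t = Add(Mul(Rational(1, 4), Pow(Add(-5, 0), -1), Add(3, Mul(-1, 0))), Mul(-1, Add(-5, Mul(-1, 1)))) = Add(Mul(Rational(1, 4), Pow(-5, -1), Add(3, 0)), Mul(-1, Add(-5, -1))) = Add(Mul(Rational(1, 4), Rational(-1, 5), 3), Mul(-1, -6)) = Add(Rational(-3, 20), 6) = Rational(117, 20) ≈ 5.8500)
Function('F')(u) = Mul(Rational(117, 20), Pow(u, 2))
Add(-193, Mul(-394, Function('F')(4))) = Add(-193, Mul(-394, Mul(Rational(117, 20), Pow(4, 2)))) = Add(-193, Mul(-394, Mul(Rational(117, 20), 16))) = Add(-193, Mul(-394, Rational(468, 5))) = Add(-193, Rational(-184392, 5)) = Rational(-185357, 5)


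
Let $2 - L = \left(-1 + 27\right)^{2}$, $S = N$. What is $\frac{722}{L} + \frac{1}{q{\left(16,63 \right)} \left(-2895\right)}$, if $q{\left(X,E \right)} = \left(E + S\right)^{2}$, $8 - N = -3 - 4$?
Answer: $- \frac{6358358317}{5935641660} \approx -1.0712$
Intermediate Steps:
$N = 15$ ($N = 8 - \left(-3 - 4\right) = 8 - -7 = 8 + 7 = 15$)
$S = 15$
$q{\left(X,E \right)} = \left(15 + E\right)^{2}$ ($q{\left(X,E \right)} = \left(E + 15\right)^{2} = \left(15 + E\right)^{2}$)
$L = -674$ ($L = 2 - \left(-1 + 27\right)^{2} = 2 - 26^{2} = 2 - 676 = -674$)
$\frac{722}{L} + \frac{1}{q{\left(16,63 \right)} \left(-2895\right)} = \frac{722}{-674} + \frac{1}{\left(15 + 63\right)^{2} \left(-2895\right)} = 722 \left(- \frac{1}{674}\right) + \frac{1}{78^{2}} \left(- \frac{1}{2895}\right) = - \frac{361}{337} + \frac{1}{6084} \left(- \frac{1}{2895}\right) = - \frac{361}{337} - \frac{1}{17613180} = - \frac{6358358317}{5935641660}$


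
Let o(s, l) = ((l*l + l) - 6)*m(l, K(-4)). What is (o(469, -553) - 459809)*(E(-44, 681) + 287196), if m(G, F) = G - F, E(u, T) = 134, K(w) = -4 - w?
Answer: -48634354742470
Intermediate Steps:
o(s, l) = l*(-6 + l + l²) (o(s, l) = ((l*l + l) - 6)*(l - (-4 - 1*(-4))) = ((l² + l) - 6)*(l - (-4 + 4)) = ((l + l²) - 6)*(l - 1*0) = (-6 + l + l²)*(l + 0) = (-6 + l + l²)*l = l*(-6 + l + l²))
(o(469, -553) - 459809)*(E(-44, 681) + 287196) = (-553*(-6 - 553 + (-553)²) - 459809)*(134 + 287196) = (-553*(-6 - 553 + 305809) - 459809)*287330 = (-553*305250 - 459809)*287330 = (-168803250 - 459809)*287330 = -169263059*287330 = -48634354742470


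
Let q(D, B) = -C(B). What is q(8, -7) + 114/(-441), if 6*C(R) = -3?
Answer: 71/294 ≈ 0.24150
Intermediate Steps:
C(R) = -1/2 (C(R) = (1/6)*(-3) = -1/2)
q(D, B) = 1/2 (q(D, B) = -1*(-1/2) = 1/2)
q(8, -7) + 114/(-441) = 1/2 + 114/(-441) = 1/2 + 114*(-1/441) = 1/2 - 38/147 = 71/294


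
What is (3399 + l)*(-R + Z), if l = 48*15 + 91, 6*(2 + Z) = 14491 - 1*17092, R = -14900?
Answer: 60895545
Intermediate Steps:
Z = -871/2 (Z = -2 + (14491 - 1*17092)/6 = -2 + (14491 - 17092)/6 = -2 + (⅙)*(-2601) = -2 - 867/2 = -871/2 ≈ -435.50)
l = 811 (l = 720 + 91 = 811)
(3399 + l)*(-R + Z) = (3399 + 811)*(-1*(-14900) - 871/2) = 4210*(14900 - 871/2) = 4210*(28929/2) = 60895545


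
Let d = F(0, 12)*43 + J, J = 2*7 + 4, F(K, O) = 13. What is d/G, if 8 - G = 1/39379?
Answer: 22721683/315031 ≈ 72.125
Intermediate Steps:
J = 18 (J = 14 + 4 = 18)
G = 315031/39379 (G = 8 - 1/39379 = 315031/39379 ≈ 8.0000)
d = 577 (d = 13*43 + 18 = 559 + 18 = 577)
d/G = 577/(315031/39379) = 577*(39379/315031) = 22721683/315031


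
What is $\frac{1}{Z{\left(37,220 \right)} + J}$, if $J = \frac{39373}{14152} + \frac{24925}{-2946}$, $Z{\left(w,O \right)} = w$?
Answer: $\frac{20845896}{652925281} \approx 0.031927$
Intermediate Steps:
$J = - \frac{118372871}{20845896}$ ($J = 39373 \cdot \frac{1}{14152} + 24925 \left(- \frac{1}{2946}\right) = \frac{39373}{14152} - \frac{24925}{2946} = - \frac{118372871}{20845896} \approx -5.6785$)
$\frac{1}{Z{\left(37,220 \right)} + J} = \frac{1}{37 - \frac{118372871}{20845896}} = \frac{1}{\frac{652925281}{20845896}} = \frac{20845896}{652925281}$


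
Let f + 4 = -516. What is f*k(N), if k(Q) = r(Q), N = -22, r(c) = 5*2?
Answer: -5200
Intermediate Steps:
f = -520 (f = -4 - 516 = -520)
r(c) = 10
k(Q) = 10
f*k(N) = -520*10 = -5200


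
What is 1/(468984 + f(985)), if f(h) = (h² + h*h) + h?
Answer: 1/2410419 ≈ 4.1487e-7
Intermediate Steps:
f(h) = h + 2*h² (f(h) = (h² + h²) + h = 2*h² + h = h + 2*h²)
1/(468984 + f(985)) = 1/(468984 + 985*(1 + 2*985)) = 1/(468984 + 985*(1 + 1970)) = 1/(468984 + 985*1971) = 1/(468984 + 1941435) = 1/2410419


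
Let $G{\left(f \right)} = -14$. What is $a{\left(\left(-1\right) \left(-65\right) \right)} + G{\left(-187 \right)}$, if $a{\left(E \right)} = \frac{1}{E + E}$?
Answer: $- \frac{1819}{130} \approx -13.992$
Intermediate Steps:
$a{\left(E \right)} = \frac{1}{2 E}$
$a{\left(\left(-1\right) \left(-65\right) \right)} + G{\left(-187 \right)} = \frac{1}{2 \left(\left(-1\right) \left(-65\right)\right)} - 14 = \frac{1}{2 \cdot 65} - 14 = \frac{1}{2} \cdot \frac{1}{65} - 14 = \frac{1}{130} - 14 = - \frac{1819}{130}$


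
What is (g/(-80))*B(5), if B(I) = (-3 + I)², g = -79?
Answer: 79/20 ≈ 3.9500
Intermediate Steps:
(g/(-80))*B(5) = (-79/(-80))*(-3 + 5)² = -1/80*(-79)*2² = (79/80)*4 = 79/20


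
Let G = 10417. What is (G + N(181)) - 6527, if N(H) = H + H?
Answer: 4252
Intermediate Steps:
N(H) = 2*H
(G + N(181)) - 6527 = (10417 + 2*181) - 6527 = (10417 + 362) - 6527 = 10779 - 6527 = 4252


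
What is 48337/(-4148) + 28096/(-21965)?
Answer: -1178264413/91110820 ≈ -12.932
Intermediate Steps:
48337/(-4148) + 28096/(-21965) = 48337*(-1/4148) + 28096*(-1/21965) = -48337/4148 - 28096/21965 = -1178264413/91110820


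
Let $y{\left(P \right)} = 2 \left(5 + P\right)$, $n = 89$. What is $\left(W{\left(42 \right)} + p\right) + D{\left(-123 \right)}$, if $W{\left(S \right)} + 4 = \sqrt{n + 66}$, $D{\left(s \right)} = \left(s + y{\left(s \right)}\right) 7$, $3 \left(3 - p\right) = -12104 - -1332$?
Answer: $\frac{3230}{3} + \sqrt{155} \approx 1089.1$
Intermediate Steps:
$p = \frac{10781}{3}$ ($p = 3 - \frac{-12104 - -1332}{3} = 3 - \frac{-12104 + 1332}{3} = 3 - - \frac{10772}{3} = 3 + \frac{10772}{3} = \frac{10781}{3} \approx 3593.7$)
$y{\left(P \right)} = 10 + 2 P$
$D{\left(s \right)} = 70 + 21 s$ ($D{\left(s \right)} = \left(s + \left(10 + 2 s\right)\right) 7 = \left(10 + 3 s\right) 7 = 70 + 21 s$)
$W{\left(S \right)} = -4 + \sqrt{155}$ ($W{\left(S \right)} = -4 + \sqrt{89 + 66} = -4 + \sqrt{155}$)
$\left(W{\left(42 \right)} + p\right) + D{\left(-123 \right)} = \left(\left(-4 + \sqrt{155}\right) + \frac{10781}{3}\right) + \left(70 + 21 \left(-123\right)\right) = \left(\frac{10769}{3} + \sqrt{155}\right) + \left(70 - 2583\right) = \left(\frac{10769}{3} + \sqrt{155}\right) - 2513 = \frac{3230}{3} + \sqrt{155}$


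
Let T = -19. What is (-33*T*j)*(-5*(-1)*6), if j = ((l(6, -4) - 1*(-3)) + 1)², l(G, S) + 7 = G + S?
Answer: 18810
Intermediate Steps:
l(G, S) = -7 + G + S (l(G, S) = -7 + (G + S) = -7 + G + S)
j = 1 (j = (((-7 + 6 - 4) - 1*(-3)) + 1)² = ((-5 + 3) + 1)² = (-2 + 1)² = (-1)² = 1)
(-33*T*j)*(-5*(-1)*6) = (-(-627))*(-5*(-1)*6) = (-33*(-19))*(5*6) = 627*30 = 18810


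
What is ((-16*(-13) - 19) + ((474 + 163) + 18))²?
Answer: 712336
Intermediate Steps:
((-16*(-13) - 19) + ((474 + 163) + 18))² = ((208 - 19) + (637 + 18))² = (189 + 655)² = 844² = 712336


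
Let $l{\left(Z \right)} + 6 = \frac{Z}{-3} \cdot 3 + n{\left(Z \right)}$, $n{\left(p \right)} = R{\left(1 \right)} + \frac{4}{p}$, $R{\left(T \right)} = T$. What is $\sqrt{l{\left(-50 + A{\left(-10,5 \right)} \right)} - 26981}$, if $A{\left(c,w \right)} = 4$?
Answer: $\frac{i \sqrt{14251306}}{23} \approx 164.13 i$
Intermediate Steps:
$n{\left(p \right)} = 1 + \frac{4}{p}$
$l{\left(Z \right)} = -6 - Z + \frac{4 + Z}{Z}$ ($l{\left(Z \right)} = -6 + \left(\frac{Z}{-3} \cdot 3 + \frac{4 + Z}{Z}\right) = -6 + \left(Z \left(- \frac{1}{3}\right) 3 + \frac{4 + Z}{Z}\right) = -6 + \left(- \frac{Z}{3} \cdot 3 + \frac{4 + Z}{Z}\right) = -6 - \left(Z - \frac{4 + Z}{Z}\right) = -6 - Z + \frac{4 + Z}{Z}$)
$\sqrt{l{\left(-50 + A{\left(-10,5 \right)} \right)} - 26981} = \sqrt{\left(-5 - \left(-50 + 4\right) + \frac{4}{-50 + 4}\right) - 26981} = \sqrt{\left(-5 - -46 + \frac{4}{-46}\right) - 26981} = \sqrt{\left(-5 + 46 + 4 \left(- \frac{1}{46}\right)\right) - 26981} = \sqrt{\left(-5 + 46 - \frac{2}{23}\right) - 26981} = \sqrt{\frac{941}{23} - 26981} = \sqrt{- \frac{619622}{23}} = \frac{i \sqrt{14251306}}{23}$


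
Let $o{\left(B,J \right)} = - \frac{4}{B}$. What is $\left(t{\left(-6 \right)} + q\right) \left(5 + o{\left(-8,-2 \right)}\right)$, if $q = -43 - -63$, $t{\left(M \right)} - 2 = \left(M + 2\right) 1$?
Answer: $99$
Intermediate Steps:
$t{\left(M \right)} = 4 + M$ ($t{\left(M \right)} = 2 + \left(M + 2\right) 1 = 2 + \left(2 + M\right) 1 = 2 + \left(2 + M\right) = 4 + M$)
$q = 20$ ($q = -43 + 63 = 20$)
$\left(t{\left(-6 \right)} + q\right) \left(5 + o{\left(-8,-2 \right)}\right) = \left(\left(4 - 6\right) + 20\right) \left(5 - \frac{4}{-8}\right) = \left(-2 + 20\right) \left(5 - - \frac{1}{2}\right) = 18 \left(5 + \frac{1}{2}\right) = 18 \cdot \frac{11}{2} = 99$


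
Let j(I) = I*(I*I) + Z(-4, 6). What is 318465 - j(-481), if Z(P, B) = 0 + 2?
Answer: 111603104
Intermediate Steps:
Z(P, B) = 2
j(I) = 2 + I³ (j(I) = I*(I*I) + 2 = I*I² + 2 = I³ + 2 = 2 + I³)
318465 - j(-481) = 318465 - (2 + (-481)³) = 318465 - (2 - 111284641) = 318465 - 1*(-111284639) = 318465 + 111284639 = 111603104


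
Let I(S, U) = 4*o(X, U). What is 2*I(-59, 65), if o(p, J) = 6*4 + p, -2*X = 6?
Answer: 168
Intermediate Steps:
X = -3 (X = -½*6 = -3)
o(p, J) = 24 + p
I(S, U) = 84 (I(S, U) = 4*(24 - 3) = 4*21 = 84)
2*I(-59, 65) = 2*84 = 168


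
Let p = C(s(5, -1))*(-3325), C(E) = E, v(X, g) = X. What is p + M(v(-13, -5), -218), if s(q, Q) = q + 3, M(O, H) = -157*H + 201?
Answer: 7827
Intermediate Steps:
M(O, H) = 201 - 157*H
s(q, Q) = 3 + q
p = -26600 (p = (3 + 5)*(-3325) = 8*(-3325) = -26600)
p + M(v(-13, -5), -218) = -26600 + (201 - 157*(-218)) = -26600 + (201 + 34226) = -26600 + 34427 = 7827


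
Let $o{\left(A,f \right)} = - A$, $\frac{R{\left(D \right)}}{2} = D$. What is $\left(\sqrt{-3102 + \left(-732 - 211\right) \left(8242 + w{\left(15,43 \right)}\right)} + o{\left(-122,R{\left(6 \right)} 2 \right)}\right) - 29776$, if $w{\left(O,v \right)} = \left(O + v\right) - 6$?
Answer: $-29654 + 22 i \sqrt{16166} \approx -29654.0 + 2797.2 i$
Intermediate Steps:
$w{\left(O,v \right)} = -6 + O + v$
$R{\left(D \right)} = 2 D$
$\left(\sqrt{-3102 + \left(-732 - 211\right) \left(8242 + w{\left(15,43 \right)}\right)} + o{\left(-122,R{\left(6 \right)} 2 \right)}\right) - 29776 = \left(\sqrt{-3102 + \left(-732 - 211\right) \left(8242 + \left(-6 + 15 + 43\right)\right)} - -122\right) - 29776 = \left(\sqrt{-3102 - 943 \left(8242 + 52\right)} + 122\right) - 29776 = \left(\sqrt{-3102 - 7821242} + 122\right) - 29776 = \left(\sqrt{-7824344} + 122\right) - 29776 = \left(22 i \sqrt{16166} + 122\right) - 29776 = \left(122 + 22 i \sqrt{16166}\right) - 29776 = -29654 + 22 i \sqrt{16166}$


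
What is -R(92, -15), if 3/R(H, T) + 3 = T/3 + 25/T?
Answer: 9/29 ≈ 0.31034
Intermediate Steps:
R(H, T) = 3/(-3 + 25/T + T/3) (R(H, T) = 3/(-3 + (T/3 + 25/T)) = 3/(-3 + (25/T + T/3)) = 3/(-3 + 25/T + T/3))
-R(92, -15) = -9*(-15)/(75 + (-15)² - 9*(-15)) = -9*(-15)/(75 + 225 + 135) = -9*(-15)/435 = -1*(-9/29) = 9/29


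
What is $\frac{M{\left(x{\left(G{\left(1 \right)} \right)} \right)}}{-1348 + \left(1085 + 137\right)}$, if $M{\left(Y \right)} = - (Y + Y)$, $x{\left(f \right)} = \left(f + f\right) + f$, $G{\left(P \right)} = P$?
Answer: $\frac{1}{21} \approx 0.047619$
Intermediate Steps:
$x{\left(f \right)} = 3 f$ ($x{\left(f \right)} = 2 f + f = 3 f$)
$M{\left(Y \right)} = - 2 Y$
$\frac{M{\left(x{\left(G{\left(1 \right)} \right)} \right)}}{-1348 + \left(1085 + 137\right)} = \frac{\left(-2\right) 3 \cdot 1}{-1348 + \left(1085 + 137\right)} = \frac{\left(-2\right) 3}{-1348 + 1222} = \frac{1}{-126} \left(-6\right) = \left(- \frac{1}{126}\right) \left(-6\right) = \frac{1}{21}$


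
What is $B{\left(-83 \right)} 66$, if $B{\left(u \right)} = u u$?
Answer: $454674$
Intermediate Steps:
$B{\left(u \right)} = u^{2}$
$B{\left(-83 \right)} 66 = \left(-83\right)^{2} \cdot 66 = 6889 \cdot 66 = 454674$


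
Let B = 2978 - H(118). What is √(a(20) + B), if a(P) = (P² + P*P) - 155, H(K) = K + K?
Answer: √3387 ≈ 58.198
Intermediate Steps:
H(K) = 2*K
a(P) = -155 + 2*P² (a(P) = (P² + P²) - 155 = 2*P² - 155 = -155 + 2*P²)
B = 2742 (B = 2978 - 2*118 = 2978 - 1*236 = 2978 - 236 = 2742)
√(a(20) + B) = √((-155 + 2*20²) + 2742) = √((-155 + 2*400) + 2742) = √((-155 + 800) + 2742) = √(645 + 2742) = √3387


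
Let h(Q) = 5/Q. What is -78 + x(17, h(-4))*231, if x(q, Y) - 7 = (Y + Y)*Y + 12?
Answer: 40263/8 ≈ 5032.9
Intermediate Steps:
x(q, Y) = 19 + 2*Y² (x(q, Y) = 7 + ((Y + Y)*Y + 12) = 7 + ((2*Y)*Y + 12) = 7 + (2*Y² + 12) = 7 + (12 + 2*Y²) = 19 + 2*Y²)
-78 + x(17, h(-4))*231 = -78 + (19 + 2*(5/(-4))²)*231 = -78 + (19 + 2*(5*(-¼))²)*231 = -78 + (19 + 2*(-5/4)²)*231 = -78 + (19 + 2*(25/16))*231 = -78 + (19 + 25/8)*231 = -78 + (177/8)*231 = -78 + 40887/8 = 40263/8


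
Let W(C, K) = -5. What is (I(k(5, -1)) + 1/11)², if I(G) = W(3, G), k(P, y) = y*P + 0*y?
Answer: 2916/121 ≈ 24.099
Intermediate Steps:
k(P, y) = P*y (k(P, y) = P*y + 0 = P*y)
I(G) = -5
(I(k(5, -1)) + 1/11)² = (-5 + 1/11)² = (-54/11)² = 2916/121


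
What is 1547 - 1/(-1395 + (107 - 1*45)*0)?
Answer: 2158066/1395 ≈ 1547.0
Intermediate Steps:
1547 - 1/(-1395 + (107 - 1*45)*0) = 1547 - 1/(-1395 + (107 - 45)*0) = 1547 - 1/(-1395 + 62*0) = 1547 - 1/(-1395 + 0) = 1547 - 1/(-1395) = 1547 - 1*(-1/1395) = 1547 + 1/1395 = 2158066/1395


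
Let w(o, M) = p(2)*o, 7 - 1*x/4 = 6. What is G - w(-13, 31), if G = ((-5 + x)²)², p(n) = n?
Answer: 27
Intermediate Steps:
x = 4 (x = 28 - 4*6 = 28 - 24 = 4)
w(o, M) = 2*o
G = 1 (G = ((-5 + 4)²)² = ((-1)²)² = 1² = 1)
G - w(-13, 31) = 1 - 2*(-13) = 1 - 1*(-26) = 1 + 26 = 27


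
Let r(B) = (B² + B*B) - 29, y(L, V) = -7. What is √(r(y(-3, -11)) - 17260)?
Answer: I*√17191 ≈ 131.11*I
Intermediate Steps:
r(B) = -29 + 2*B² (r(B) = (B² + B²) - 29 = 2*B² - 29 = -29 + 2*B²)
√(r(y(-3, -11)) - 17260) = √((-29 + 2*(-7)²) - 17260) = √((-29 + 2*49) - 17260) = √((-29 + 98) - 17260) = √(69 - 17260) = √(-17191) = I*√17191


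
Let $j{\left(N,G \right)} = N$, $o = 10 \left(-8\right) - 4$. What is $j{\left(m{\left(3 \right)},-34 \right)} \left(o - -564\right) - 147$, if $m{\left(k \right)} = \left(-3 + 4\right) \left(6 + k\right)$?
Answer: $4173$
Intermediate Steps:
$o = -84$ ($o = -80 - 4 = -84$)
$m{\left(k \right)} = 6 + k$ ($m{\left(k \right)} = 1 \left(6 + k\right) = 6 + k$)
$j{\left(m{\left(3 \right)},-34 \right)} \left(o - -564\right) - 147 = \left(6 + 3\right) \left(-84 - -564\right) - 147 = 9 \left(-84 + 564\right) - 147 = 9 \cdot 480 - 147 = 4320 - 147 = 4173$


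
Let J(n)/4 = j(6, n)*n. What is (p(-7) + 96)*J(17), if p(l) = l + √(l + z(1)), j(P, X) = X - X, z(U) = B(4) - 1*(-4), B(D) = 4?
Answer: 0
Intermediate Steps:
z(U) = 8 (z(U) = 4 - 1*(-4) = 4 + 4 = 8)
j(P, X) = 0
p(l) = l + √(8 + l) (p(l) = l + √(l + 8) = l + √(8 + l))
J(n) = 0 (J(n) = 4*(0*n) = 4*0 = 0)
(p(-7) + 96)*J(17) = ((-7 + √(8 - 7)) + 96)*0 = ((-7 + √1) + 96)*0 = ((-7 + 1) + 96)*0 = (-6 + 96)*0 = 90*0 = 0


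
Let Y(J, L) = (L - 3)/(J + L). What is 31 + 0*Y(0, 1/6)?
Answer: 31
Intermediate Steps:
Y(J, L) = (-3 + L)/(J + L)
31 + 0*Y(0, 1/6) = 31 + 0*((-3 + 1/6)/(0 + 1/6)) = 31 + 0*((-3 + ⅙)/(0 + ⅙)) = 31 + 0*(-17/6/(⅙)) = 31 + 0*(6*(-17/6)) = 31 + 0*(-17) = 31 + 0 = 31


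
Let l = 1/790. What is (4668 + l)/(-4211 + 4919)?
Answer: 3687721/559320 ≈ 6.5932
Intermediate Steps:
l = 1/790 ≈ 0.0012658
(4668 + l)/(-4211 + 4919) = (4668 + 1/790)/(-4211 + 4919) = (3687721/790)/708 = (3687721/790)*(1/708) = 3687721/559320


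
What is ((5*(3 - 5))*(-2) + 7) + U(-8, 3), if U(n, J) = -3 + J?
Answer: 27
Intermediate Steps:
((5*(3 - 5))*(-2) + 7) + U(-8, 3) = ((5*(3 - 5))*(-2) + 7) + (-3 + 3) = ((5*(-2))*(-2) + 7) + 0 = (-10*(-2) + 7) + 0 = (20 + 7) + 0 = 27 + 0 = 27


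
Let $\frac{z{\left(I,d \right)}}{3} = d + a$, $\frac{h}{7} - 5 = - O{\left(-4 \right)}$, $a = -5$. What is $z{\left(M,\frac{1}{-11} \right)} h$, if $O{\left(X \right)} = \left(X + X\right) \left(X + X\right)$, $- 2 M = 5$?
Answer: $\frac{69384}{11} \approx 6307.6$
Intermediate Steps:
$M = - \frac{5}{2}$ ($M = \left(- \frac{1}{2}\right) 5 = - \frac{5}{2} \approx -2.5$)
$O{\left(X \right)} = 4 X^{2}$ ($O{\left(X \right)} = 2 X 2 X = 4 X^{2}$)
$h = -413$ ($h = 35 + 7 \left(- 4 \left(-4\right)^{2}\right) = 35 + 7 \left(- 4 \cdot 16\right) = 35 + 7 \left(\left(-1\right) 64\right) = 35 + 7 \left(-64\right) = 35 - 448 = -413$)
$z{\left(I,d \right)} = -15 + 3 d$ ($z{\left(I,d \right)} = 3 \left(d - 5\right) = 3 \left(-5 + d\right) = -15 + 3 d$)
$z{\left(M,\frac{1}{-11} \right)} h = \left(-15 + \frac{3}{-11}\right) \left(-413\right) = \left(-15 + 3 \left(- \frac{1}{11}\right)\right) \left(-413\right) = \left(-15 - \frac{3}{11}\right) \left(-413\right) = \left(- \frac{168}{11}\right) \left(-413\right) = \frac{69384}{11}$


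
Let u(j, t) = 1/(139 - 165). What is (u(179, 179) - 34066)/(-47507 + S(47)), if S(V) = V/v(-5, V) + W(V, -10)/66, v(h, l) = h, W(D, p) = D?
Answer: 146143305/203842301 ≈ 0.71694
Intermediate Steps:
u(j, t) = -1/26 (u(j, t) = 1/(-26) = -1/26)
S(V) = -61*V/330 (S(V) = V/(-5) + V/66 = V*(-⅕) + V*(1/66) = -V/5 + V/66 = -61*V/330)
(u(179, 179) - 34066)/(-47507 + S(47)) = (-1/26 - 34066)/(-47507 - 61/330*47) = -885717/(26*(-47507 - 2867/330)) = -885717/(26*(-15680177/330)) = -885717/26*(-330/15680177) = 146143305/203842301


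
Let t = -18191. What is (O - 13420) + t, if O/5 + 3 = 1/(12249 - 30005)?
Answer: -561551261/17756 ≈ -31626.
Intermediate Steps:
O = -266345/17756 (O = -15 + 5/(12249 - 30005) = -15 + 5/(-17756) = -15 + 5*(-1/17756) = -15 - 5/17756 = -266345/17756 ≈ -15.000)
(O - 13420) + t = (-266345/17756 - 13420) - 18191 = -238551865/17756 - 18191 = -561551261/17756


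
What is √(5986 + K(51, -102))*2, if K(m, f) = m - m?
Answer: 2*√5986 ≈ 154.74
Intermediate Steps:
K(m, f) = 0
√(5986 + K(51, -102))*2 = √(5986 + 0)*2 = √5986*2 = 2*√5986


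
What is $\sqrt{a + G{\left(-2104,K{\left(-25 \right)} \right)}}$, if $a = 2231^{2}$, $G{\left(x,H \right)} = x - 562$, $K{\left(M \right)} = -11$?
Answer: $\sqrt{4974695} \approx 2230.4$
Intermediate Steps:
$G{\left(x,H \right)} = -562 + x$ ($G{\left(x,H \right)} = x - 562 = -562 + x$)
$a = 4977361$
$\sqrt{a + G{\left(-2104,K{\left(-25 \right)} \right)}} = \sqrt{4977361 - 2666} = \sqrt{4974695}$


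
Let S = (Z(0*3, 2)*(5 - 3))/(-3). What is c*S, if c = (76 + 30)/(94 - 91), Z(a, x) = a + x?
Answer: -424/9 ≈ -47.111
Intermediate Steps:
S = -4/3 (S = ((0*3 + 2)*(5 - 3))/(-3) = ((0 + 2)*2)*(-⅓) = (2*2)*(-⅓) = 4*(-⅓) = -4/3 ≈ -1.3333)
c = 106/3 ≈ 35.333
c*S = (106/3)*(-4/3) = -424/9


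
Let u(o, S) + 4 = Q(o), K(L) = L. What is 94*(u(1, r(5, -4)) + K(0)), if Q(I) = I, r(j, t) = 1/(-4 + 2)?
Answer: -282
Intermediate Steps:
r(j, t) = -½ (r(j, t) = 1/(-2) = -½)
u(o, S) = -4 + o
94*(u(1, r(5, -4)) + K(0)) = 94*((-4 + 1) + 0) = 94*(-3 + 0) = 94*(-3) = -282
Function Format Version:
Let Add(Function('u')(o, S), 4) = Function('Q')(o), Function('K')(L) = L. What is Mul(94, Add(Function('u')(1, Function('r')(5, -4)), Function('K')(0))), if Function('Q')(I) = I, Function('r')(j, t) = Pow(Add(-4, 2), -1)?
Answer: -282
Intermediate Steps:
Function('r')(j, t) = Rational(-1, 2) (Function('r')(j, t) = Pow(-2, -1) = Rational(-1, 2))
Function('u')(o, S) = Add(-4, o)
Mul(94, Add(Function('u')(1, Function('r')(5, -4)), Function('K')(0))) = Mul(94, Add(Add(-4, 1), 0)) = Mul(94, Add(-3, 0)) = Mul(94, -3) = -282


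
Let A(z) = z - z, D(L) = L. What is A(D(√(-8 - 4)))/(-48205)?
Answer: 0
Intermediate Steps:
A(z) = 0
A(D(√(-8 - 4)))/(-48205) = 0/(-48205) = 0*(-1/48205) = 0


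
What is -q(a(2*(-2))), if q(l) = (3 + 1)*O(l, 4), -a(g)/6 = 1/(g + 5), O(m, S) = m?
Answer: 24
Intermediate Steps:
a(g) = -6/(5 + g) (a(g) = -6/(g + 5) = -6/(5 + g))
q(l) = 4*l (q(l) = (3 + 1)*l = 4*l)
-q(a(2*(-2))) = -4*(-6/(5 + 2*(-2))) = -4*(-6/(5 - 4)) = -4*(-6/1) = -4*(-6*1) = -4*(-6) = -1*(-24) = 24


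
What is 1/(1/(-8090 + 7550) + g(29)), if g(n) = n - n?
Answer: -540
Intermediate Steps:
g(n) = 0
1/(1/(-8090 + 7550) + g(29)) = 1/(1/(-8090 + 7550) + 0) = 1/(1/(-540) + 0) = 1/(-1/540 + 0) = 1/(-1/540) = -540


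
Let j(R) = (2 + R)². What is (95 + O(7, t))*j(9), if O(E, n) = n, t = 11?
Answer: 12826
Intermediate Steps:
(95 + O(7, t))*j(9) = (95 + 11)*(2 + 9)² = 106*11² = 106*121 = 12826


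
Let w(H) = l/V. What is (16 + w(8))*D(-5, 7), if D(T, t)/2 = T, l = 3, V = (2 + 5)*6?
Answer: -1125/7 ≈ -160.71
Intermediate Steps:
V = 42 (V = 7*6 = 42)
D(T, t) = 2*T
w(H) = 1/14 (w(H) = 3/42 = 3*(1/42) = 1/14)
(16 + w(8))*D(-5, 7) = (16 + 1/14)*(2*(-5)) = (225/14)*(-10) = -1125/7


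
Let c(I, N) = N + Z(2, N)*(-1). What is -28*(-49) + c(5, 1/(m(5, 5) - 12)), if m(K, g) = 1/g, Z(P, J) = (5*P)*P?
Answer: 79763/59 ≈ 1351.9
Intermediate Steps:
Z(P, J) = 5*P²
c(I, N) = -20 + N (c(I, N) = N + (5*2²)*(-1) = N + (5*4)*(-1) = N + 20*(-1) = N - 20 = -20 + N)
-28*(-49) + c(5, 1/(m(5, 5) - 12)) = -28*(-49) + (-20 + 1/(1/5 - 12)) = 1372 + (-20 + 1/(⅕ - 12)) = 1372 + (-20 + 1/(-59/5)) = 1372 + (-20 - 5/59) = 1372 - 1185/59 = 79763/59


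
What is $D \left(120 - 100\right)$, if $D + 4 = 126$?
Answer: $2440$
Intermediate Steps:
$D = 122$ ($D = -4 + 126 = 122$)
$D \left(120 - 100\right) = 122 \left(120 - 100\right) = 122 \cdot 20 = 2440$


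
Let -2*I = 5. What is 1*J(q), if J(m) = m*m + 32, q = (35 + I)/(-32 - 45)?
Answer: 763137/23716 ≈ 32.178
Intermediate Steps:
I = -5/2 (I = -½*5 = -5/2 ≈ -2.5000)
q = -65/154 (q = (35 - 5/2)/(-32 - 45) = (65/2)/(-77) = (65/2)*(-1/77) = -65/154 ≈ -0.42208)
J(m) = 32 + m² (J(m) = m² + 32 = 32 + m²)
1*J(q) = 1*(32 + (-65/154)²) = 1*(32 + 4225/23716) = 1*(763137/23716) = 763137/23716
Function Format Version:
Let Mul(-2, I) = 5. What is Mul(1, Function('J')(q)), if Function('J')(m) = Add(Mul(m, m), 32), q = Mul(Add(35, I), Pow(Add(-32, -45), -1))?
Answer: Rational(763137, 23716) ≈ 32.178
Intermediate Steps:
I = Rational(-5, 2) (I = Mul(Rational(-1, 2), 5) = Rational(-5, 2) ≈ -2.5000)
q = Rational(-65, 154) (q = Mul(Add(35, Rational(-5, 2)), Pow(Add(-32, -45), -1)) = Mul(Rational(65, 2), Pow(-77, -1)) = Mul(Rational(65, 2), Rational(-1, 77)) = Rational(-65, 154) ≈ -0.42208)
Function('J')(m) = Add(32, Pow(m, 2)) (Function('J')(m) = Add(Pow(m, 2), 32) = Add(32, Pow(m, 2)))
Mul(1, Function('J')(q)) = Mul(1, Add(32, Pow(Rational(-65, 154), 2))) = Mul(1, Add(32, Rational(4225, 23716))) = Mul(1, Rational(763137, 23716)) = Rational(763137, 23716)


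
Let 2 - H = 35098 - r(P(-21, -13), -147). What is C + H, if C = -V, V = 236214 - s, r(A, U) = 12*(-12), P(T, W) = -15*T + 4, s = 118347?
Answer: -153107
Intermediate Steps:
P(T, W) = 4 - 15*T
r(A, U) = -144
H = -35240 (H = 2 - (35098 - 1*(-144)) = 2 - (35098 + 144) = 2 - 1*35242 = 2 - 35242 = -35240)
V = 117867 (V = 236214 - 1*118347 = 236214 - 118347 = 117867)
C = -117867 (C = -1*117867 = -117867)
C + H = -117867 - 35240 = -153107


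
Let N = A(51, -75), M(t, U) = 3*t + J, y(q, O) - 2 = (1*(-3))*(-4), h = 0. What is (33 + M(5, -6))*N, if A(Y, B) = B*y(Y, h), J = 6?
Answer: -56700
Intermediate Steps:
y(q, O) = 14 (y(q, O) = 2 + (1*(-3))*(-4) = 2 - 3*(-4) = 2 + 12 = 14)
A(Y, B) = 14*B (A(Y, B) = B*14 = 14*B)
M(t, U) = 6 + 3*t (M(t, U) = 3*t + 6 = 6 + 3*t)
N = -1050 (N = 14*(-75) = -1050)
(33 + M(5, -6))*N = (33 + (6 + 3*5))*(-1050) = (33 + (6 + 15))*(-1050) = (33 + 21)*(-1050) = 54*(-1050) = -56700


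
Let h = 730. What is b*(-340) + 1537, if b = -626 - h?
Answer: 462577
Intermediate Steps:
b = -1356 (b = -626 - 1*730 = -626 - 730 = -1356)
b*(-340) + 1537 = -1356*(-340) + 1537 = 461040 + 1537 = 462577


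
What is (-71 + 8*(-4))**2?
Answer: 10609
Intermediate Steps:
(-71 + 8*(-4))**2 = (-71 - 32)**2 = (-103)**2 = 10609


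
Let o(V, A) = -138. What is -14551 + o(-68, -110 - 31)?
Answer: -14689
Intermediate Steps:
-14551 + o(-68, -110 - 31) = -14551 - 138 = -14689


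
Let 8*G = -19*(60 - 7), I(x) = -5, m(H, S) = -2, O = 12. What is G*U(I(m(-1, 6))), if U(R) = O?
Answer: -3021/2 ≈ -1510.5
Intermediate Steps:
U(R) = 12
G = -1007/8 (G = (-19*(60 - 7))/8 = (-19*53)/8 = (1/8)*(-1007) = -1007/8 ≈ -125.88)
G*U(I(m(-1, 6))) = -1007/8*12 = -3021/2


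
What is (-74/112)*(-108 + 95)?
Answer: 481/56 ≈ 8.5893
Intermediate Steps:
(-74/112)*(-108 + 95) = -74*1/112*(-13) = -37/56*(-13) = 481/56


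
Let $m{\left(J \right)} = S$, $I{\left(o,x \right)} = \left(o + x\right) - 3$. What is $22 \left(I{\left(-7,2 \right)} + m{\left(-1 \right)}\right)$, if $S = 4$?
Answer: $-88$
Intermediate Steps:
$I{\left(o,x \right)} = -3 + o + x$
$m{\left(J \right)} = 4$
$22 \left(I{\left(-7,2 \right)} + m{\left(-1 \right)}\right) = 22 \left(\left(-3 - 7 + 2\right) + 4\right) = 22 \left(-8 + 4\right) = 22 \left(-4\right) = -88$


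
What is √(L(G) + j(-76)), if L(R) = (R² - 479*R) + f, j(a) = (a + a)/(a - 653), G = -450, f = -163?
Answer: 5*√12185591/27 ≈ 646.44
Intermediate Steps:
j(a) = 2*a/(-653 + a) (j(a) = (2*a)/(-653 + a) = 2*a/(-653 + a))
L(R) = -163 + R² - 479*R (L(R) = (R² - 479*R) - 163 = -163 + R² - 479*R)
√(L(G) + j(-76)) = √((-163 + (-450)² - 479*(-450)) + 2*(-76)/(-653 - 76)) = √((-163 + 202500 + 215550) + 2*(-76)/(-729)) = √(417887 + 2*(-76)*(-1/729)) = √(417887 + 152/729) = √(304639775/729) = 5*√12185591/27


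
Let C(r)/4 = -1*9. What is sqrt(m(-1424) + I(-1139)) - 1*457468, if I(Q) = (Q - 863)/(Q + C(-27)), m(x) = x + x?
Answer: -457468 + I*sqrt(157186706)/235 ≈ -4.5747e+5 + 53.351*I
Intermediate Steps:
C(r) = -36 (C(r) = 4*(-1*9) = 4*(-9) = -36)
m(x) = 2*x
I(Q) = (-863 + Q)/(-36 + Q) (I(Q) = (Q - 863)/(Q - 36) = (-863 + Q)/(-36 + Q))
sqrt(m(-1424) + I(-1139)) - 1*457468 = sqrt(2*(-1424) + (-863 - 1139)/(-36 - 1139)) - 1*457468 = sqrt(-2848 - 2002/(-1175)) - 457468 = sqrt(-2848 - 1/1175*(-2002)) - 457468 = sqrt(-2848 + 2002/1175) - 457468 = sqrt(-3344398/1175) - 457468 = I*sqrt(157186706)/235 - 457468 = -457468 + I*sqrt(157186706)/235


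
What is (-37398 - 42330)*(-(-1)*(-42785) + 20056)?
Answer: 1812137712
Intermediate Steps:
(-37398 - 42330)*(-(-1)*(-42785) + 20056) = -79728*(-1*42785 + 20056) = -79728*(-42785 + 20056) = -79728*(-22729) = 1812137712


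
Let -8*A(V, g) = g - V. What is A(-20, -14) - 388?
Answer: -1555/4 ≈ -388.75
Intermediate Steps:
A(V, g) = -g/8 + V/8 (A(V, g) = -(g - V)/8 = -g/8 + V/8)
A(-20, -14) - 388 = (-⅛*(-14) + (⅛)*(-20)) - 388 = (7/4 - 5/2) - 388 = -¾ - 388 = -1555/4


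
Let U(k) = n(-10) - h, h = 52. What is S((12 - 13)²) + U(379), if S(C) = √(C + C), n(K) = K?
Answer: -62 + √2 ≈ -60.586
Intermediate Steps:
U(k) = -62 (U(k) = -10 - 1*52 = -10 - 52 = -62)
S(C) = √2*√C (S(C) = √(2*C) = √2*√C)
S((12 - 13)²) + U(379) = √2*√((12 - 13)²) - 62 = √2*√((-1)²) - 62 = √2*√1 - 62 = √2*1 - 62 = √2 - 62 = -62 + √2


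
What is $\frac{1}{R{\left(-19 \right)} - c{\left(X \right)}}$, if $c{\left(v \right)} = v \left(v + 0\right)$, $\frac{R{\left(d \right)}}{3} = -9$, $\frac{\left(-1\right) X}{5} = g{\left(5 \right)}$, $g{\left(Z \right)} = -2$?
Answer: $- \frac{1}{127} \approx -0.007874$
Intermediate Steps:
$X = 10$ ($X = \left(-5\right) \left(-2\right) = 10$)
$R{\left(d \right)} = -27$ ($R{\left(d \right)} = 3 \left(-9\right) = -27$)
$c{\left(v \right)} = v^{2}$ ($c{\left(v \right)} = v v = v^{2}$)
$\frac{1}{R{\left(-19 \right)} - c{\left(X \right)}} = \frac{1}{-27 - 10^{2}} = \frac{1}{-27 - 100} = \frac{1}{-127} = - \frac{1}{127}$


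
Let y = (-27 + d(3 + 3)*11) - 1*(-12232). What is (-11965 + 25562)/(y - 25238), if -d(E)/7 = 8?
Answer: -13597/13649 ≈ -0.99619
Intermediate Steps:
d(E) = -56 (d(E) = -7*8 = -56)
y = 11589 (y = (-27 - 56*11) - 1*(-12232) = (-27 - 616) + 12232 = -643 + 12232 = 11589)
(-11965 + 25562)/(y - 25238) = (-11965 + 25562)/(11589 - 25238) = 13597/(-13649) = 13597*(-1/13649) = -13597/13649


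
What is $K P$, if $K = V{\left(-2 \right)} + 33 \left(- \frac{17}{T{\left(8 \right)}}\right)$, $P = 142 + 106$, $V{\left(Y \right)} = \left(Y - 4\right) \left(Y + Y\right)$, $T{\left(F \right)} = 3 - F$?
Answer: $\frac{168888}{5} \approx 33778.0$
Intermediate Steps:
$V{\left(Y \right)} = 2 Y \left(-4 + Y\right)$ ($V{\left(Y \right)} = \left(-4 + Y\right) 2 Y = 2 Y \left(-4 + Y\right)$)
$P = 248$
$K = \frac{681}{5}$ ($K = 2 \left(-2\right) \left(-4 - 2\right) + 33 \left(- \frac{17}{3 - 8}\right) = 2 \left(-2\right) \left(-6\right) + 33 \left(- \frac{17}{3 - 8}\right) = 24 + 33 \left(- \frac{17}{-5}\right) = 24 + 33 \left(\left(-17\right) \left(- \frac{1}{5}\right)\right) = 24 + 33 \cdot \frac{17}{5} = 24 + \frac{561}{5} = \frac{681}{5} \approx 136.2$)
$K P = \frac{681}{5} \cdot 248 = \frac{168888}{5}$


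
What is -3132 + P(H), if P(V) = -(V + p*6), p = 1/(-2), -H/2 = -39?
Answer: -3207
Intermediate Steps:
H = 78 (H = -2*(-39) = 78)
p = -1/2 (p = 1*(-1/2) = -1/2 ≈ -0.50000)
P(V) = 3 - V (P(V) = -(V - 1/2*6) = -(V - 3) = -(-3 + V) = 3 - V)
-3132 + P(H) = -3132 + (3 - 1*78) = -3132 + (3 - 78) = -3132 - 75 = -3207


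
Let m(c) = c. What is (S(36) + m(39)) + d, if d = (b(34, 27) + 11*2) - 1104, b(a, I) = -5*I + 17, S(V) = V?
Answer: -1125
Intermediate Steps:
b(a, I) = 17 - 5*I
d = -1200 (d = ((17 - 5*27) + 11*2) - 1104 = ((17 - 135) + 22) - 1104 = (-118 + 22) - 1104 = -96 - 1104 = -1200)
(S(36) + m(39)) + d = (36 + 39) - 1200 = 75 - 1200 = -1125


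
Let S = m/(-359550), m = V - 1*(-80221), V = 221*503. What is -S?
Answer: 2036/3825 ≈ 0.53229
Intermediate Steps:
V = 111163
m = 191384 (m = 111163 - 1*(-80221) = 111163 + 80221 = 191384)
S = -2036/3825 (S = 191384/(-359550) = 191384*(-1/359550) = -2036/3825 ≈ -0.53229)
-S = -1*(-2036/3825) = 2036/3825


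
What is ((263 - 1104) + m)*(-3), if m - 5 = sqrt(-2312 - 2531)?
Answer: 2508 - 3*I*sqrt(4843) ≈ 2508.0 - 208.77*I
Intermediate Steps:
m = 5 + I*sqrt(4843) (m = 5 + sqrt(-2312 - 2531) = 5 + sqrt(-4843) = 5 + I*sqrt(4843) ≈ 5.0 + 69.592*I)
((263 - 1104) + m)*(-3) = ((263 - 1104) + (5 + I*sqrt(4843)))*(-3) = (-841 + (5 + I*sqrt(4843)))*(-3) = (-836 + I*sqrt(4843))*(-3) = 2508 - 3*I*sqrt(4843)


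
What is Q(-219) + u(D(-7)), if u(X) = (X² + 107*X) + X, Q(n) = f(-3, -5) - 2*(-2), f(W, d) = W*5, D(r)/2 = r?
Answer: -1327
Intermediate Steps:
D(r) = 2*r
f(W, d) = 5*W
Q(n) = -11 (Q(n) = 5*(-3) - 2*(-2) = -15 - 1*(-4) = -15 + 4 = -11)
u(X) = X² + 108*X
Q(-219) + u(D(-7)) = -11 + (2*(-7))*(108 + 2*(-7)) = -11 - 14*(108 - 14) = -11 - 14*94 = -11 - 1316 = -1327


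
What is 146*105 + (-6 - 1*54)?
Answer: 15270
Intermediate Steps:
146*105 + (-6 - 1*54) = 15330 + (-6 - 54) = 15330 - 60 = 15270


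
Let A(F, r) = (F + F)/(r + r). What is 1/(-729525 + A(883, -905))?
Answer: -905/660221008 ≈ -1.3708e-6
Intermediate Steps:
A(F, r) = F/r (A(F, r) = (2*F)/((2*r)) = (2*F)*(1/(2*r)) = F/r)
1/(-729525 + A(883, -905)) = 1/(-729525 + 883/(-905)) = 1/(-729525 + 883*(-1/905)) = 1/(-729525 - 883/905) = 1/(-660221008/905) = -905/660221008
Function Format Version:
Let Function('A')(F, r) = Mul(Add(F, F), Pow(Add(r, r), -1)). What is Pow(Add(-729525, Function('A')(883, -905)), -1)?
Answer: Rational(-905, 660221008) ≈ -1.3708e-6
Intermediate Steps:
Function('A')(F, r) = Mul(F, Pow(r, -1)) (Function('A')(F, r) = Mul(Mul(2, F), Pow(Mul(2, r), -1)) = Mul(Mul(2, F), Mul(Rational(1, 2), Pow(r, -1))) = Mul(F, Pow(r, -1)))
Pow(Add(-729525, Function('A')(883, -905)), -1) = Pow(Add(-729525, Mul(883, Pow(-905, -1))), -1) = Pow(Add(-729525, Mul(883, Rational(-1, 905))), -1) = Pow(Add(-729525, Rational(-883, 905)), -1) = Pow(Rational(-660221008, 905), -1) = Rational(-905, 660221008)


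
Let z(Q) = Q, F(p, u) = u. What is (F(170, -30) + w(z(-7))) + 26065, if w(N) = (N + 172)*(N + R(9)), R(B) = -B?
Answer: 23395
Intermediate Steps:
w(N) = (-9 + N)*(172 + N) (w(N) = (N + 172)*(N - 1*9) = (172 + N)*(N - 9) = (172 + N)*(-9 + N) = (-9 + N)*(172 + N))
(F(170, -30) + w(z(-7))) + 26065 = (-30 + (-1548 + (-7)² + 163*(-7))) + 26065 = (-30 + (-1548 + 49 - 1141)) + 26065 = (-30 - 2640) + 26065 = -2670 + 26065 = 23395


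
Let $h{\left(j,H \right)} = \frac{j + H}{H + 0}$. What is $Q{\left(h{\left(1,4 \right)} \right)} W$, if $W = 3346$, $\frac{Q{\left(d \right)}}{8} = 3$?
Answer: $80304$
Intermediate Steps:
$h{\left(j,H \right)} = \frac{H + j}{H}$
$Q{\left(d \right)} = 24$ ($Q{\left(d \right)} = 8 \cdot 3 = 24$)
$Q{\left(h{\left(1,4 \right)} \right)} W = 24 \cdot 3346 = 80304$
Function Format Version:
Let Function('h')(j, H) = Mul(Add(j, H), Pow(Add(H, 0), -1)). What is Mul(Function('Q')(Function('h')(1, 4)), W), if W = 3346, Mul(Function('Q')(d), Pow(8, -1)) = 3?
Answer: 80304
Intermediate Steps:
Function('h')(j, H) = Mul(Pow(H, -1), Add(H, j)) (Function('h')(j, H) = Mul(Add(H, j), Pow(H, -1)) = Mul(Pow(H, -1), Add(H, j)))
Function('Q')(d) = 24 (Function('Q')(d) = Mul(8, 3) = 24)
Mul(Function('Q')(Function('h')(1, 4)), W) = Mul(24, 3346) = 80304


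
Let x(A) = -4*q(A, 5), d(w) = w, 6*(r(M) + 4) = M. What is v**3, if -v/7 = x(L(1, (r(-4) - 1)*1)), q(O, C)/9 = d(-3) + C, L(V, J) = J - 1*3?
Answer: 128024064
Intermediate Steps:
r(M) = -4 + M/6
L(V, J) = -3 + J (L(V, J) = J - 3 = -3 + J)
q(O, C) = -27 + 9*C (q(O, C) = 9*(-3 + C) = -27 + 9*C)
x(A) = -72 (x(A) = -4*(-27 + 9*5) = -4*(-27 + 45) = -4*18 = -72)
v = 504 (v = -7*(-72) = 504)
v**3 = 504**3 = 128024064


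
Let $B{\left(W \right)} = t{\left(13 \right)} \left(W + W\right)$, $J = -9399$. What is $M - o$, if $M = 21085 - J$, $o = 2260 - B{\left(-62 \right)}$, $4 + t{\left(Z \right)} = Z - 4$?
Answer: $27604$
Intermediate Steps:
$t{\left(Z \right)} = -8 + Z$ ($t{\left(Z \right)} = -4 + \left(Z - 4\right) = -4 + \left(-4 + Z\right) = -8 + Z$)
$B{\left(W \right)} = 10 W$ ($B{\left(W \right)} = \left(-8 + 13\right) \left(W + W\right) = 5 \cdot 2 W = 10 W$)
$o = 2880$ ($o = 2260 - 10 \left(-62\right) = 2260 - -620 = 2260 + 620 = 2880$)
$M = 30484$ ($M = 21085 - -9399 = 21085 + 9399 = 30484$)
$M - o = 30484 - 2880 = 27604$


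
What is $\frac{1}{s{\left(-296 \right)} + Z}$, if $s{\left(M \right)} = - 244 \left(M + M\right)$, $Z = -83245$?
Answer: $\frac{1}{61203} \approx 1.6339 \cdot 10^{-5}$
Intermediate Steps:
$s{\left(M \right)} = - 488 M$ ($s{\left(M \right)} = - 244 \cdot 2 M = - 488 M$)
$\frac{1}{s{\left(-296 \right)} + Z} = \frac{1}{\left(-488\right) \left(-296\right) - 83245} = \frac{1}{144448 - 83245} = \frac{1}{61203}$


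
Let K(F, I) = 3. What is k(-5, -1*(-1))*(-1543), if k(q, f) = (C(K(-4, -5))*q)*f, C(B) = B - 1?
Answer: 15430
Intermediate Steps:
C(B) = -1 + B
k(q, f) = 2*f*q (k(q, f) = ((-1 + 3)*q)*f = (2*q)*f = 2*f*q)
k(-5, -1*(-1))*(-1543) = (2*(-1*(-1))*(-5))*(-1543) = (2*1*(-5))*(-1543) = -10*(-1543) = 15430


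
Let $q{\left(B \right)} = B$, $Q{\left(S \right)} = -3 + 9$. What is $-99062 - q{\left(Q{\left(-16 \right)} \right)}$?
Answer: $-99068$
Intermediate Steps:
$Q{\left(S \right)} = 6$
$-99062 - q{\left(Q{\left(-16 \right)} \right)} = -99062 - 6 = -99068$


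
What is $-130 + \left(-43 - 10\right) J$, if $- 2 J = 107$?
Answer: $\frac{5411}{2} \approx 2705.5$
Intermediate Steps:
$J = - \frac{107}{2}$ ($J = \left(- \frac{1}{2}\right) 107 = - \frac{107}{2} \approx -53.5$)
$-130 + \left(-43 - 10\right) J = -130 + \left(-43 - 10\right) \left(- \frac{107}{2}\right) = -130 - - \frac{5671}{2} = -130 + \frac{5671}{2} = \frac{5411}{2}$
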